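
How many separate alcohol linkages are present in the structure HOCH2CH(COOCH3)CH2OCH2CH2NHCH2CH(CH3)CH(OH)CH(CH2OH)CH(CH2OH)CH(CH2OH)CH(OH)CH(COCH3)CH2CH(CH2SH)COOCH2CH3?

6

HO– on an sp³ carbon → alcohol.
pendant –COOCH3: carbonyl C bonded to C and –OCH3 → ester.
C–O–C with sp³ carbons on both sides and no adjacent C=O → ether.
C–N–C with sp³ carbons and no adjacent C=O → amine (secondary).
–OH on an sp³ carbon → alcohol (secondary).
pendant –CH2OH on an sp³ backbone C → alcohol.
pendant –CH2OH on an sp³ backbone C → alcohol.
pendant –CH2OH on an sp³ backbone C → alcohol.
–OH on an sp³ carbon → alcohol (secondary).
pendant –COCH3: carbonyl C bonded to two carbons → ketone.
pendant –CH2SH → thiol.
–C(=O)OCH2CH3: carbonyl C bonded to C and to –OEt → ester.
Alcohol appears at: HOCH2, CH(OH), CH(CH2OH), CH(CH2OH), CH(CH2OH), CH(OH) → 6.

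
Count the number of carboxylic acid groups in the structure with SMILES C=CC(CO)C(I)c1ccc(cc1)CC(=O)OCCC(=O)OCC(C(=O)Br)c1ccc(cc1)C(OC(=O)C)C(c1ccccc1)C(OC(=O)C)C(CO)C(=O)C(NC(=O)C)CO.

Taking each segment in turn:
  CH2=CH: C=C double bond → alkene.
  CH(CH2OH): pendant –CH2OH on an sp³ backbone C → alcohol.
  CH(I): halogen on an sp³ carbon → alkyl halide.
  C6H4: para-disubstituted benzene ring → arene.
  CH2COOCH2: –C(=O)–O–C with C on the carbonyl side → ester.
  CH2COOCH2: –C(=O)–O–C with C on the carbonyl side → ester.
  CH(COBr): pendant –C(=O)X: carbonyl C bonded to C and halogen → acyl halide.
  C6H4: para-disubstituted benzene ring → arene.
  CH(OCOCH3): pendant –OC(=O)CH3: an acyloxy group → ester.
  CH(C6H5): pendant –C6H5: benzene ring → arene.
  CH(OCOCH3): pendant –OC(=O)CH3: an acyloxy group → ester.
  CH(CH2OH): pendant –CH2OH on an sp³ backbone C → alcohol.
  CO: –C(=O)– with carbon on both sides → ketone.
  CH(NHCOCH3): pendant –NHC(=O)CH3: N bonded to a carbonyl → amide (not amine).
  CH2OH: –OH on an sp³ carbon → alcohol.
No segment is a carboxylic acid: CH(CH2OH) is alcohol, not carboxylic acid; CH2COOCH2 is ester, not carboxylic acid; CH2COOCH2 is ester, not carboxylic acid. → 0.

0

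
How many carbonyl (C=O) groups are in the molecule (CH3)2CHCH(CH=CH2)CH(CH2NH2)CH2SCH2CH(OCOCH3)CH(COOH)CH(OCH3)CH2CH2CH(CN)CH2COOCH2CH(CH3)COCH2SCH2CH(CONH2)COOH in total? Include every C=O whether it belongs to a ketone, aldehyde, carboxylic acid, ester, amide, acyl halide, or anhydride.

CH(OCOCH3): ester, 1 C=O (running total 1).
CH(COOH): carboxylic acid, 1 C=O (running total 2).
CH2COOCH2: ester, 1 C=O (running total 3).
CO: ketone, 1 C=O (running total 4).
CH(CONH2): amide, 1 C=O (running total 5).
COOH: carboxylic acid, 1 C=O (running total 6).

6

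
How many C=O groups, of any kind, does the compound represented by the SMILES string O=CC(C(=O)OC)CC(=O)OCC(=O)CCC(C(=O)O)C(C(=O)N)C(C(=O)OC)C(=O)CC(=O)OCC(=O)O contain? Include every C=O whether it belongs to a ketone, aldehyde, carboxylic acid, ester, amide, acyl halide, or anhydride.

OHC: aldehyde, 1 C=O (running total 1).
CH(COOCH3): ester, 1 C=O (running total 2).
CH2COOCH2: ester, 1 C=O (running total 3).
CO: ketone, 1 C=O (running total 4).
CH(COOH): carboxylic acid, 1 C=O (running total 5).
CH(CONH2): amide, 1 C=O (running total 6).
CH(COOCH3): ester, 1 C=O (running total 7).
CO: ketone, 1 C=O (running total 8).
CH2COOCH2: ester, 1 C=O (running total 9).
COOH: carboxylic acid, 1 C=O (running total 10).

10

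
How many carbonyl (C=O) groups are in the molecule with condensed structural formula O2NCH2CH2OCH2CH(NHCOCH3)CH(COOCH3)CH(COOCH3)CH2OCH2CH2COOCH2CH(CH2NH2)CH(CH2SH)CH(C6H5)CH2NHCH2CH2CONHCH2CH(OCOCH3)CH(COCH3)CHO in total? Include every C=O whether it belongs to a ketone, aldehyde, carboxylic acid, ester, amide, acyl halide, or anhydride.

8

CH(NHCOCH3): amide, 1 C=O (running total 1).
CH(COOCH3): ester, 1 C=O (running total 2).
CH(COOCH3): ester, 1 C=O (running total 3).
CH2COOCH2: ester, 1 C=O (running total 4).
CH2CONHCH2: amide, 1 C=O (running total 5).
CH(OCOCH3): ester, 1 C=O (running total 6).
CH(COCH3): ketone, 1 C=O (running total 7).
CHO: aldehyde, 1 C=O (running total 8).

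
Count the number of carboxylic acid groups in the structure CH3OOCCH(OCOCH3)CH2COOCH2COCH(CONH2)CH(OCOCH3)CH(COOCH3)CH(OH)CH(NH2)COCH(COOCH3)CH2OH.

0

Reading the structure from left to right:
  CH3OOC: CH3O–C(=O)–: carbonyl C bonded to C and to –OCH3 → ester (not ketone + ether).
  CH(OCOCH3): pendant –OC(=O)CH3: an acyloxy group → ester.
  CH2COOCH2: –C(=O)–O–C with C on the carbonyl side → ester.
  CO: –C(=O)– with carbon on both sides → ketone.
  CH(CONH2): pendant –CONH2: carbonyl C bonded to C and N → amide.
  CH(OCOCH3): pendant –OC(=O)CH3: an acyloxy group → ester.
  CH(COOCH3): pendant –COOCH3: carbonyl C bonded to C and –OCH3 → ester.
  CH(OH): –OH on an sp³ carbon → alcohol (secondary).
  CH(NH2): –NH2 on an sp³ carbon with no adjacent C=O → amine.
  CO: –C(=O)– with carbon on both sides → ketone.
  CH(COOCH3): pendant –COOCH3: carbonyl C bonded to C and –OCH3 → ester.
  CH2OH: –OH on an sp³ carbon → alcohol.
No segment is a carboxylic acid: CH3OOC is ester, not carboxylic acid; CH(OCOCH3) is ester, not carboxylic acid; CH2COOCH2 is ester, not carboxylic acid. → 0.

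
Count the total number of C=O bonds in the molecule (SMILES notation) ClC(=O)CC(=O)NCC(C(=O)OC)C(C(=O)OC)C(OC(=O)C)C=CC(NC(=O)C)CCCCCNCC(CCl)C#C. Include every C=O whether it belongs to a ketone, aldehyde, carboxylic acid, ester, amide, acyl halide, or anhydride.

6

ClCO: acyl halide, 1 C=O (running total 1).
CH2CONHCH2: amide, 1 C=O (running total 2).
CH(COOCH3): ester, 1 C=O (running total 3).
CH(COOCH3): ester, 1 C=O (running total 4).
CH(OCOCH3): ester, 1 C=O (running total 5).
CH(NHCOCH3): amide, 1 C=O (running total 6).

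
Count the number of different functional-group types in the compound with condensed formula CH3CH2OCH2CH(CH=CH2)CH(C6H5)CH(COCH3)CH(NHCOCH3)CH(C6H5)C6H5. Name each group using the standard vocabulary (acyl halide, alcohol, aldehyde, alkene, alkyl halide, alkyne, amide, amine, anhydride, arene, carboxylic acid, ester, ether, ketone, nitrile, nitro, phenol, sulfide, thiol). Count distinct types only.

Working along the chain:
  CH2OCH2: C–O–C with sp³ carbons on both sides and no adjacent C=O → ether.
  CH(CH=CH2): pendant –CH=CH2: C=C double bond → alkene.
  CH(C6H5): pendant –C6H5: benzene ring → arene.
  CH(COCH3): pendant –COCH3: carbonyl C bonded to two carbons → ketone.
  CH(NHCOCH3): pendant –NHC(=O)CH3: N bonded to a carbonyl → amide (not amine).
  CH(C6H5): pendant –C6H5: benzene ring → arene.
  C6H5: –C6H5 phenyl ring → arene.
Distinct types present: alkene, amide, arene, ether, ketone.

5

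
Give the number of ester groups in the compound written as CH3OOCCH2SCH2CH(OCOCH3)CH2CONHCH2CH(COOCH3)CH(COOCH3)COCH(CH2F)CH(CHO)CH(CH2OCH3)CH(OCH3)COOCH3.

CH3O–C(=O)–: carbonyl C bonded to C and to –OCH3 → ester (not ketone + ether).
C–S–C linkage → sulfide (thioether).
pendant –OC(=O)CH3: an acyloxy group → ester.
–C(=O)–N– linkage → amide (the N is not an amine).
pendant –COOCH3: carbonyl C bonded to C and –OCH3 → ester.
pendant –COOCH3: carbonyl C bonded to C and –OCH3 → ester.
–C(=O)– with carbon on both sides → ketone.
pendant –CH2X: halogen on sp³ carbon → alkyl halide.
pendant –CHO: carbonyl C bonded to C and H → aldehyde.
pendant –CH2OCH3: C–O–C linkage → ether.
pendant –OCH3: C–O–C with sp³ C, no adjacent C=O → ether.
–C(=O)OCH3: carbonyl C bonded to C and to –OCH3 → ester (not ketone + ether).
Ester appears at: CH3OOC, CH(OCOCH3), CH(COOCH3), CH(COOCH3), COOCH3 → 5.

5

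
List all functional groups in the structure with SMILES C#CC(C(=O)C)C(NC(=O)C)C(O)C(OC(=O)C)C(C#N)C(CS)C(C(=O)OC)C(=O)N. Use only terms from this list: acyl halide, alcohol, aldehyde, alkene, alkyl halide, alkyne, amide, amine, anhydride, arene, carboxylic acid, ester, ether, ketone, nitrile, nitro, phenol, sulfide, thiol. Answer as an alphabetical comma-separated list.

C≡C triple bond → alkyne.
pendant –COCH3: carbonyl C bonded to two carbons → ketone.
pendant –NHC(=O)CH3: N bonded to a carbonyl → amide (not amine).
–OH on an sp³ carbon → alcohol (secondary).
pendant –OC(=O)CH3: an acyloxy group → ester.
pendant –C≡N: nitrile.
pendant –CH2SH → thiol.
pendant –COOCH3: carbonyl C bonded to C and –OCH3 → ester.
–C(=O)NH2: carbonyl C bonded to C and to N → amide (the N is not a separate amine).

alcohol, alkyne, amide, ester, ketone, nitrile, thiol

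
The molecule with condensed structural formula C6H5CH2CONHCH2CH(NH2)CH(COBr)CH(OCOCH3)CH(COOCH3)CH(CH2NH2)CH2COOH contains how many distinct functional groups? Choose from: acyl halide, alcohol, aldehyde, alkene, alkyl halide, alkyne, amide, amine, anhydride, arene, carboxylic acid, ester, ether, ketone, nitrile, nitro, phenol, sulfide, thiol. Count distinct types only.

Taking each segment in turn:
  C6H5: C6H5– phenyl ring → arene.
  CH2CONHCH2: –C(=O)–N– linkage → amide (the N is not an amine).
  CH(NH2): –NH2 on an sp³ carbon with no adjacent C=O → amine.
  CH(COBr): pendant –C(=O)X: carbonyl C bonded to C and halogen → acyl halide.
  CH(OCOCH3): pendant –OC(=O)CH3: an acyloxy group → ester.
  CH(COOCH3): pendant –COOCH3: carbonyl C bonded to C and –OCH3 → ester.
  CH(CH2NH2): pendant –CH2NH2: N on sp³ C, no adjacent C=O → amine.
  COOH: –COOH: carbonyl C bonded to –OH and C → carboxylic acid (the –OH is not a separate alcohol).
Distinct types present: acyl halide, amide, amine, arene, carboxylic acid, ester.

6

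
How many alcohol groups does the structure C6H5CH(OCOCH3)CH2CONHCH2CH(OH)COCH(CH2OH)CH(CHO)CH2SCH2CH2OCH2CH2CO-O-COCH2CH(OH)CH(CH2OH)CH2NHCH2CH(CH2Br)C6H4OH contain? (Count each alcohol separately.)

Reading the structure from left to right:
  C6H5: C6H5– phenyl ring → arene.
  CH(OCOCH3): pendant –OC(=O)CH3: an acyloxy group → ester.
  CH2CONHCH2: –C(=O)–N– linkage → amide (the N is not an amine).
  CH(OH): –OH on an sp³ carbon → alcohol (secondary).
  CO: –C(=O)– with carbon on both sides → ketone.
  CH(CH2OH): pendant –CH2OH on an sp³ backbone C → alcohol.
  CH(CHO): pendant –CHO: carbonyl C bonded to C and H → aldehyde.
  CH2SCH2: C–S–C linkage → sulfide (thioether).
  CH2OCH2: C–O–C with sp³ carbons on both sides and no adjacent C=O → ether.
  CH2CO-O-COCH2: two acyl groups sharing one oxygen, –C(=O)–O–C(=O)– → anhydride.
  CH(OH): –OH on an sp³ carbon → alcohol (secondary).
  CH(CH2OH): pendant –CH2OH on an sp³ backbone C → alcohol.
  CH2NHCH2: C–N–C with sp³ carbons and no adjacent C=O → amine (secondary).
  CH(CH2Br): pendant –CH2X: halogen on sp³ carbon → alkyl halide.
  C6H4OH: –OH attached directly to an aromatic ring → phenol (not alcohol); the ring itself is an arene.
Alcohol appears at: CH(OH), CH(CH2OH), CH(OH), CH(CH2OH) → 4.

4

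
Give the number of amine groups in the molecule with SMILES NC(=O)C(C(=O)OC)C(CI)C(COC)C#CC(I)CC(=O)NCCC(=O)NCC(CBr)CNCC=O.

1

–C(=O)NH2: carbonyl C bonded to C and to N → amide (the N is not a separate amine).
pendant –COOCH3: carbonyl C bonded to C and –OCH3 → ester.
pendant –CH2X: halogen on sp³ carbon → alkyl halide.
pendant –CH2OCH3: C–O–C linkage → ether.
C≡C triple bond → alkyne.
halogen on an sp³ carbon → alkyl halide.
–C(=O)–N– linkage → amide (the N is not an amine).
–C(=O)–N– linkage → amide (the N is not an amine).
pendant –CH2X: halogen on sp³ carbon → alkyl halide.
C–N–C with sp³ carbons and no adjacent C=O → amine (secondary).
terminal –CHO: carbonyl C bonded to H and C → aldehyde.
Amine appears at: CH2NHCH2 → 1.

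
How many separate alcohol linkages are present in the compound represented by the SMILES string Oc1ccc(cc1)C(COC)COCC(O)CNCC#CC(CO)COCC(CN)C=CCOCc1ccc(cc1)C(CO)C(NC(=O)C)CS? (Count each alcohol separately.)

3

Reading the structure from left to right:
  HOC6H4: –OH attached directly to an aromatic ring → phenol (not alcohol); the ring itself is an arene.
  CH(CH2OCH3): pendant –CH2OCH3: C–O–C linkage → ether.
  CH2OCH2: C–O–C with sp³ carbons on both sides and no adjacent C=O → ether.
  CH(OH): –OH on an sp³ carbon → alcohol (secondary).
  CH2NHCH2: C–N–C with sp³ carbons and no adjacent C=O → amine (secondary).
  C≡C: C≡C triple bond → alkyne.
  CH(CH2OH): pendant –CH2OH on an sp³ backbone C → alcohol.
  CH2OCH2: C–O–C with sp³ carbons on both sides and no adjacent C=O → ether.
  CH(CH2NH2): pendant –CH2NH2: N on sp³ C, no adjacent C=O → amine.
  CH=CH: C=C double bond → alkene.
  CH2OCH2: C–O–C with sp³ carbons on both sides and no adjacent C=O → ether.
  C6H4: para-disubstituted benzene ring → arene.
  CH(CH2OH): pendant –CH2OH on an sp³ backbone C → alcohol.
  CH(NHCOCH3): pendant –NHC(=O)CH3: N bonded to a carbonyl → amide (not amine).
  CH2SH: –SH on an sp³ carbon → thiol.
Alcohol appears at: CH(OH), CH(CH2OH), CH(CH2OH) → 3.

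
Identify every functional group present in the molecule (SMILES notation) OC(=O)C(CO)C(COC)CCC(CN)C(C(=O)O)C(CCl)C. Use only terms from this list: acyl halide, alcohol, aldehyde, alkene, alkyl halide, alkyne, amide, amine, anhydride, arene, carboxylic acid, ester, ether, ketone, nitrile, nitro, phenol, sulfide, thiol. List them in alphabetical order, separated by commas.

Working along the chain:
  HOOC: –COOH: carbonyl C bonded to –OH and C → carboxylic acid (the –OH is not a separate alcohol).
  CH(CH2OH): pendant –CH2OH on an sp³ backbone C → alcohol.
  CH(CH2OCH3): pendant –CH2OCH3: C–O–C linkage → ether.
  CH(CH2NH2): pendant –CH2NH2: N on sp³ C, no adjacent C=O → amine.
  CH(COOH): pendant –COOH: carbonyl C bonded to C and –OH → carboxylic acid.
  CH(CH2Cl): pendant –CH2X: halogen on sp³ carbon → alkyl halide.

alcohol, alkyl halide, amine, carboxylic acid, ether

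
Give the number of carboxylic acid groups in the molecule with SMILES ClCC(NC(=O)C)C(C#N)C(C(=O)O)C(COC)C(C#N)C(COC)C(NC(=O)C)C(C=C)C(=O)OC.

Reading the structure from left to right:
  ClCH2: halogen on an sp³ carbon → alkyl halide.
  CH(NHCOCH3): pendant –NHC(=O)CH3: N bonded to a carbonyl → amide (not amine).
  CH(CN): pendant –C≡N: nitrile.
  CH(COOH): pendant –COOH: carbonyl C bonded to C and –OH → carboxylic acid.
  CH(CH2OCH3): pendant –CH2OCH3: C–O–C linkage → ether.
  CH(CN): pendant –C≡N: nitrile.
  CH(CH2OCH3): pendant –CH2OCH3: C–O–C linkage → ether.
  CH(NHCOCH3): pendant –NHC(=O)CH3: N bonded to a carbonyl → amide (not amine).
  CH(CH=CH2): pendant –CH=CH2: C=C double bond → alkene.
  COOCH3: –C(=O)OCH3: carbonyl C bonded to C and to –OCH3 → ester (not ketone + ether).
Carboxylic acid appears at: CH(COOH) → 1.

1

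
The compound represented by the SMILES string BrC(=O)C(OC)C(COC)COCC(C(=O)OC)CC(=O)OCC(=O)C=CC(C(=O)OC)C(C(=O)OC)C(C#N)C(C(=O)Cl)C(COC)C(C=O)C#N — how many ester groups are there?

–C(=O)Br: carbonyl C bonded to C and to a halogen → acyl halide (not alkyl halide).
pendant –OCH3: C–O–C with sp³ C, no adjacent C=O → ether.
pendant –CH2OCH3: C–O–C linkage → ether.
C–O–C with sp³ carbons on both sides and no adjacent C=O → ether.
pendant –COOCH3: carbonyl C bonded to C and –OCH3 → ester.
–C(=O)–O–C with C on the carbonyl side → ester.
–C(=O)– with carbon on both sides → ketone.
C=C double bond → alkene.
pendant –COOCH3: carbonyl C bonded to C and –OCH3 → ester.
pendant –COOCH3: carbonyl C bonded to C and –OCH3 → ester.
pendant –C≡N: nitrile.
pendant –C(=O)X: carbonyl C bonded to C and halogen → acyl halide.
pendant –CH2OCH3: C–O–C linkage → ether.
pendant –CHO: carbonyl C bonded to C and H → aldehyde.
–C≡N: carbon triple-bonded to nitrogen → nitrile.
Ester appears at: CH(COOCH3), CH2COOCH2, CH(COOCH3), CH(COOCH3) → 4.

4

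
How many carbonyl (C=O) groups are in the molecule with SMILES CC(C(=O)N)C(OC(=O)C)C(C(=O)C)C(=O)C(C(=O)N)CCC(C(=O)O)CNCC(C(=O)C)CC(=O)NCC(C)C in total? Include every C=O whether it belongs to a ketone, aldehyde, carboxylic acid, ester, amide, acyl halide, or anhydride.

CH(CONH2): amide, 1 C=O (running total 1).
CH(OCOCH3): ester, 1 C=O (running total 2).
CH(COCH3): ketone, 1 C=O (running total 3).
CO: ketone, 1 C=O (running total 4).
CH(CONH2): amide, 1 C=O (running total 5).
CH(COOH): carboxylic acid, 1 C=O (running total 6).
CH(COCH3): ketone, 1 C=O (running total 7).
CH2CONHCH2: amide, 1 C=O (running total 8).

8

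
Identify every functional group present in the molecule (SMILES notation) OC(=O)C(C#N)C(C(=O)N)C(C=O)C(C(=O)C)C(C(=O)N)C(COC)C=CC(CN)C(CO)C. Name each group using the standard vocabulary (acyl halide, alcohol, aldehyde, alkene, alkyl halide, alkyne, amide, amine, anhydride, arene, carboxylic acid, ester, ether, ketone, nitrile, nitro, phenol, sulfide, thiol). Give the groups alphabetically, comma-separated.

alcohol, aldehyde, alkene, amide, amine, carboxylic acid, ether, ketone, nitrile

–COOH: carbonyl C bonded to –OH and C → carboxylic acid (the –OH is not a separate alcohol).
pendant –C≡N: nitrile.
pendant –CONH2: carbonyl C bonded to C and N → amide.
pendant –CHO: carbonyl C bonded to C and H → aldehyde.
pendant –COCH3: carbonyl C bonded to two carbons → ketone.
pendant –CONH2: carbonyl C bonded to C and N → amide.
pendant –CH2OCH3: C–O–C linkage → ether.
C=C double bond → alkene.
pendant –CH2NH2: N on sp³ C, no adjacent C=O → amine.
pendant –CH2OH on an sp³ backbone C → alcohol.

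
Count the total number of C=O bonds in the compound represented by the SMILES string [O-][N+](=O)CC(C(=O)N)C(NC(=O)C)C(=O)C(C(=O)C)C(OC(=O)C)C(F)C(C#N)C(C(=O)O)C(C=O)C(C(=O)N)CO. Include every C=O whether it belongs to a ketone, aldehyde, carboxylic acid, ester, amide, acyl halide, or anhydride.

CH(CONH2): amide, 1 C=O (running total 1).
CH(NHCOCH3): amide, 1 C=O (running total 2).
CO: ketone, 1 C=O (running total 3).
CH(COCH3): ketone, 1 C=O (running total 4).
CH(OCOCH3): ester, 1 C=O (running total 5).
CH(COOH): carboxylic acid, 1 C=O (running total 6).
CH(CHO): aldehyde, 1 C=O (running total 7).
CH(CONH2): amide, 1 C=O (running total 8).

8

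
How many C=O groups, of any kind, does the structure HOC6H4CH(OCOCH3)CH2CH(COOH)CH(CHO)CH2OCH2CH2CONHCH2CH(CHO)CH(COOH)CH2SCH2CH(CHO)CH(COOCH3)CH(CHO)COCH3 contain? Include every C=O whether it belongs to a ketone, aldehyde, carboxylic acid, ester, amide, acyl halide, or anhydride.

10

CH(OCOCH3): ester, 1 C=O (running total 1).
CH(COOH): carboxylic acid, 1 C=O (running total 2).
CH(CHO): aldehyde, 1 C=O (running total 3).
CH2CONHCH2: amide, 1 C=O (running total 4).
CH(CHO): aldehyde, 1 C=O (running total 5).
CH(COOH): carboxylic acid, 1 C=O (running total 6).
CH(CHO): aldehyde, 1 C=O (running total 7).
CH(COOCH3): ester, 1 C=O (running total 8).
CH(CHO): aldehyde, 1 C=O (running total 9).
CO: ketone, 1 C=O (running total 10).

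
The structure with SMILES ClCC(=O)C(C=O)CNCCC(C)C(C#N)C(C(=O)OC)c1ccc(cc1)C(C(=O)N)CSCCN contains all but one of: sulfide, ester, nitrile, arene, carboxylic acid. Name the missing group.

carboxylic acid

nitrile: present (CH(CN) — pendant –C≡N: nitrile).
sulfide: present (CH2SCH2 — C–S–C linkage → sulfide (thioether)).
ester: present (CH(COOCH3) — pendant –COOCH3: carbonyl C bonded to C and –OCH3 → ester).
arene: present (C6H4 — para-disubstituted benzene ring → arene).
carboxylic acid: absent. In CH(COOCH3), the acyl oxygen is bonded to carbon (–O–C), not to H, so this is an ester. In CH(CONH2), the carbonyl is bonded to nitrogen, not to –OH; that is an amide.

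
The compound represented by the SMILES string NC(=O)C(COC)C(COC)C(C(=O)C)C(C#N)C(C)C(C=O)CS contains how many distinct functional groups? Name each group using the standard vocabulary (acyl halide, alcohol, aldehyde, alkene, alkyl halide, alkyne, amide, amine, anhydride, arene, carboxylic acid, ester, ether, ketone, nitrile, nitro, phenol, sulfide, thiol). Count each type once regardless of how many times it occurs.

6

Working along the chain:
  H2NCO: –C(=O)NH2: carbonyl C bonded to C and to N → amide (the N is not a separate amine).
  CH(CH2OCH3): pendant –CH2OCH3: C–O–C linkage → ether.
  CH(CH2OCH3): pendant –CH2OCH3: C–O–C linkage → ether.
  CH(COCH3): pendant –COCH3: carbonyl C bonded to two carbons → ketone.
  CH(CN): pendant –C≡N: nitrile.
  CH(CHO): pendant –CHO: carbonyl C bonded to C and H → aldehyde.
  CH2SH: –SH on an sp³ carbon → thiol.
Distinct types present: aldehyde, amide, ether, ketone, nitrile, thiol.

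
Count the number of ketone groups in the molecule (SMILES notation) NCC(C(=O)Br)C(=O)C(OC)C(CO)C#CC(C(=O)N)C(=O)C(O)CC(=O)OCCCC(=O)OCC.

2

Taking each segment in turn:
  H2NCH2: –NH2 on an sp³ carbon with no adjacent C=O → amine.
  CH(COBr): pendant –C(=O)X: carbonyl C bonded to C and halogen → acyl halide.
  CO: –C(=O)– with carbon on both sides → ketone.
  CH(OCH3): pendant –OCH3: C–O–C with sp³ C, no adjacent C=O → ether.
  CH(CH2OH): pendant –CH2OH on an sp³ backbone C → alcohol.
  C≡C: C≡C triple bond → alkyne.
  CH(CONH2): pendant –CONH2: carbonyl C bonded to C and N → amide.
  CO: –C(=O)– with carbon on both sides → ketone.
  CH(OH): –OH on an sp³ carbon → alcohol (secondary).
  CH2COOCH2: –C(=O)–O–C with C on the carbonyl side → ester.
  COOCH2CH3: –C(=O)OCH2CH3: carbonyl C bonded to C and to –OEt → ester.
Ketone appears at: CO, CO → 2.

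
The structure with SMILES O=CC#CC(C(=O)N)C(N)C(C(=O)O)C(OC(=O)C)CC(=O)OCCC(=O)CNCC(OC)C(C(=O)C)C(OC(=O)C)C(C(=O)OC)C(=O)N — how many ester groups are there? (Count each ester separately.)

4

Taking each segment in turn:
  OHC: terminal –CHO: carbonyl C bonded to H and C → aldehyde.
  C≡C: C≡C triple bond → alkyne.
  CH(CONH2): pendant –CONH2: carbonyl C bonded to C and N → amide.
  CH(NH2): –NH2 on an sp³ carbon with no adjacent C=O → amine.
  CH(COOH): pendant –COOH: carbonyl C bonded to C and –OH → carboxylic acid.
  CH(OCOCH3): pendant –OC(=O)CH3: an acyloxy group → ester.
  CH2COOCH2: –C(=O)–O–C with C on the carbonyl side → ester.
  CO: –C(=O)– with carbon on both sides → ketone.
  CH2NHCH2: C–N–C with sp³ carbons and no adjacent C=O → amine (secondary).
  CH(OCH3): pendant –OCH3: C–O–C with sp³ C, no adjacent C=O → ether.
  CH(COCH3): pendant –COCH3: carbonyl C bonded to two carbons → ketone.
  CH(OCOCH3): pendant –OC(=O)CH3: an acyloxy group → ester.
  CH(COOCH3): pendant –COOCH3: carbonyl C bonded to C and –OCH3 → ester.
  CONH2: –C(=O)NH2: carbonyl C bonded to C and to N → amide (the N is not a separate amine).
Ester appears at: CH(OCOCH3), CH2COOCH2, CH(OCOCH3), CH(COOCH3) → 4.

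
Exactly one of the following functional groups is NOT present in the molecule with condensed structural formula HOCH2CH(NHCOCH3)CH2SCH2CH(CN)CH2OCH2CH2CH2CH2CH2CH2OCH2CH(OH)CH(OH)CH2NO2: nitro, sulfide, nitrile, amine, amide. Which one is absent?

amine

nitrile: present (CH(CN) — pendant –C≡N: nitrile).
sulfide: present (CH2SCH2 — C–S–C linkage → sulfide (thioether)).
amide: present (CH(NHCOCH3) — pendant –NHC(=O)CH3: N bonded to a carbonyl → amide (not amine)).
nitro: present (CH2NO2 — –NO2 on carbon → nitro group).
amine: absent. In CH(NHCOCH3), the nitrogen is bonded directly to a carbonyl carbon, making it part of an amide, not a free amine.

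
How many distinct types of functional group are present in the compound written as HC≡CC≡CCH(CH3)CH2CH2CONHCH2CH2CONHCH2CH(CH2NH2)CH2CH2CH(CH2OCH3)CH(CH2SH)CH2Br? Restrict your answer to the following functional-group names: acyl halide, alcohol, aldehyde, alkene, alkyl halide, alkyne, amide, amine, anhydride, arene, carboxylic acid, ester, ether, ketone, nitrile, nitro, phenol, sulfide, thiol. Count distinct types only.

6

Working along the chain:
  HC≡C: C≡C triple bond → alkyne.
  C≡C: C≡C triple bond → alkyne.
  CH2CONHCH2: –C(=O)–N– linkage → amide (the N is not an amine).
  CH2CONHCH2: –C(=O)–N– linkage → amide (the N is not an amine).
  CH(CH2NH2): pendant –CH2NH2: N on sp³ C, no adjacent C=O → amine.
  CH(CH2OCH3): pendant –CH2OCH3: C–O–C linkage → ether.
  CH(CH2SH): pendant –CH2SH → thiol.
  CH2Br: halogen on an sp³ carbon → alkyl halide.
Distinct types present: alkyl halide, alkyne, amide, amine, ether, thiol.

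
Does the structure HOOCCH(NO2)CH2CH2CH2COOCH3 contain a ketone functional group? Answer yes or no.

–COOH: carbonyl C bonded to –OH and C → carboxylic acid (the –OH is not a separate alcohol).
–NO2 on an sp³ carbon → nitro (the N=O is not a carbonyl).
–C(=O)OCH3: carbonyl C bonded to C and to –OCH3 → ester (not ketone + ether).
In COOCH3, the C=O is bonded to an –O–C group, which defines an ester, not a ketone. In HOOC, the C=O bears an –OH, making it a carboxylic acid rather than a ketone.
The groups actually present are: carboxylic acid, ester, nitro.

no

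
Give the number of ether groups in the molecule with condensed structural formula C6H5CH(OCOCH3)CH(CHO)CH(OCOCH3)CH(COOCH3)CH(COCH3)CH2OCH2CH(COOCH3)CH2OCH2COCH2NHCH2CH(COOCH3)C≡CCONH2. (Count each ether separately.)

2

Working along the chain:
  C6H5: C6H5– phenyl ring → arene.
  CH(OCOCH3): pendant –OC(=O)CH3: an acyloxy group → ester.
  CH(CHO): pendant –CHO: carbonyl C bonded to C and H → aldehyde.
  CH(OCOCH3): pendant –OC(=O)CH3: an acyloxy group → ester.
  CH(COOCH3): pendant –COOCH3: carbonyl C bonded to C and –OCH3 → ester.
  CH(COCH3): pendant –COCH3: carbonyl C bonded to two carbons → ketone.
  CH2OCH2: C–O–C with sp³ carbons on both sides and no adjacent C=O → ether.
  CH(COOCH3): pendant –COOCH3: carbonyl C bonded to C and –OCH3 → ester.
  CH2OCH2: C–O–C with sp³ carbons on both sides and no adjacent C=O → ether.
  CO: –C(=O)– with carbon on both sides → ketone.
  CH2NHCH2: C–N–C with sp³ carbons and no adjacent C=O → amine (secondary).
  CH(COOCH3): pendant –COOCH3: carbonyl C bonded to C and –OCH3 → ester.
  C≡C: C≡C triple bond → alkyne.
  CONH2: –C(=O)NH2: carbonyl C bonded to C and to N → amide (the N is not a separate amine).
Ether appears at: CH2OCH2, CH2OCH2 → 2.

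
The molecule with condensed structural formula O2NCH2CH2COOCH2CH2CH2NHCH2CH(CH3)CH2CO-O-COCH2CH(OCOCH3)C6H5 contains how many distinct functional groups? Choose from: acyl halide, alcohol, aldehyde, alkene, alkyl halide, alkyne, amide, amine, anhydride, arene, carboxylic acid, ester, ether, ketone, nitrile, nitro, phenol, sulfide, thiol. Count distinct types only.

Reading the structure from left to right:
  O2NCH2: –NO2 on carbon → nitro group.
  CH2COOCH2: –C(=O)–O–C with C on the carbonyl side → ester.
  CH2NHCH2: C–N–C with sp³ carbons and no adjacent C=O → amine (secondary).
  CH2CO-O-COCH2: two acyl groups sharing one oxygen, –C(=O)–O–C(=O)– → anhydride.
  CH(OCOCH3): pendant –OC(=O)CH3: an acyloxy group → ester.
  C6H5: –C6H5 phenyl ring → arene.
Distinct types present: amine, anhydride, arene, ester, nitro.

5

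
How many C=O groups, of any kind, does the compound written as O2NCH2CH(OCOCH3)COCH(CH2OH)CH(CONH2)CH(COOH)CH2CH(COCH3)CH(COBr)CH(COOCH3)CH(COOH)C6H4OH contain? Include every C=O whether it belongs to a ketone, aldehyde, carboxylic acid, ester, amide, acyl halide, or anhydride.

CH(OCOCH3): ester, 1 C=O (running total 1).
CO: ketone, 1 C=O (running total 2).
CH(CONH2): amide, 1 C=O (running total 3).
CH(COOH): carboxylic acid, 1 C=O (running total 4).
CH(COCH3): ketone, 1 C=O (running total 5).
CH(COBr): acyl halide, 1 C=O (running total 6).
CH(COOCH3): ester, 1 C=O (running total 7).
CH(COOH): carboxylic acid, 1 C=O (running total 8).

8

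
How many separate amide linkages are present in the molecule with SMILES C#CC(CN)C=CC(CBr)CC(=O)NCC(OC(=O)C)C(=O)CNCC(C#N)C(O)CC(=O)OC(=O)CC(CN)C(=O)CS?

Working along the chain:
  HC≡C: C≡C triple bond → alkyne.
  CH(CH2NH2): pendant –CH2NH2: N on sp³ C, no adjacent C=O → amine.
  CH=CH: C=C double bond → alkene.
  CH(CH2Br): pendant –CH2X: halogen on sp³ carbon → alkyl halide.
  CH2CONHCH2: –C(=O)–N– linkage → amide (the N is not an amine).
  CH(OCOCH3): pendant –OC(=O)CH3: an acyloxy group → ester.
  CO: –C(=O)– with carbon on both sides → ketone.
  CH2NHCH2: C–N–C with sp³ carbons and no adjacent C=O → amine (secondary).
  CH(CN): pendant –C≡N: nitrile.
  CH(OH): –OH on an sp³ carbon → alcohol (secondary).
  CH2CO-O-COCH2: two acyl groups sharing one oxygen, –C(=O)–O–C(=O)– → anhydride.
  CH(CH2NH2): pendant –CH2NH2: N on sp³ C, no adjacent C=O → amine.
  CO: –C(=O)– with carbon on both sides → ketone.
  CH2SH: –SH on an sp³ carbon → thiol.
Amide appears at: CH2CONHCH2 → 1.

1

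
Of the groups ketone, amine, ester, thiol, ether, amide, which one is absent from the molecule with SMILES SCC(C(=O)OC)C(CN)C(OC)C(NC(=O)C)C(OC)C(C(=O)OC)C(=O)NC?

ether: present (CH(OCH3) — pendant –OCH3: C–O–C with sp³ C, no adjacent C=O → ether).
ester: present (CH(COOCH3) — pendant –COOCH3: carbonyl C bonded to C and –OCH3 → ester).
thiol: present (HSCH2 — –SH on an sp³ carbon → thiol).
amide: present (CH(NHCOCH3) — pendant –NHC(=O)CH3: N bonded to a carbonyl → amide (not amine)).
amine: present (CH(CH2NH2) — pendant –CH2NH2: N on sp³ C, no adjacent C=O → amine).
ketone: absent. In CH(COOCH3), the C=O is bonded to an –O–C group, which defines an ester, not a ketone. In each of CH(NHCOCH3) and CONHCH3, the C=O is bonded to nitrogen, which defines an amide, not a ketone.

ketone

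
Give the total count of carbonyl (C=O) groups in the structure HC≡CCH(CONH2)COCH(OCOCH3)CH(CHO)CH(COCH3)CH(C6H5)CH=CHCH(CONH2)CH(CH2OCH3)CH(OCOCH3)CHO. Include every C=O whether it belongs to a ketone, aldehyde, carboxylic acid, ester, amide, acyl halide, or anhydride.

8

CH(CONH2): amide, 1 C=O (running total 1).
CO: ketone, 1 C=O (running total 2).
CH(OCOCH3): ester, 1 C=O (running total 3).
CH(CHO): aldehyde, 1 C=O (running total 4).
CH(COCH3): ketone, 1 C=O (running total 5).
CH(CONH2): amide, 1 C=O (running total 6).
CH(OCOCH3): ester, 1 C=O (running total 7).
CHO: aldehyde, 1 C=O (running total 8).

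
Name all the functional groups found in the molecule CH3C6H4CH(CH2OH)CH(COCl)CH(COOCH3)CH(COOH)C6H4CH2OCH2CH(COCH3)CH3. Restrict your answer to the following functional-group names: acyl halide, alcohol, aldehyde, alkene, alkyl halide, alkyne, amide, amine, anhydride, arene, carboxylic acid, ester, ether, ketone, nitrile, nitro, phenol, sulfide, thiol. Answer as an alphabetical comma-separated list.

acyl halide, alcohol, arene, carboxylic acid, ester, ether, ketone

Taking each segment in turn:
  C6H4: para-disubstituted benzene ring → arene.
  CH(CH2OH): pendant –CH2OH on an sp³ backbone C → alcohol.
  CH(COCl): pendant –C(=O)X: carbonyl C bonded to C and halogen → acyl halide.
  CH(COOCH3): pendant –COOCH3: carbonyl C bonded to C and –OCH3 → ester.
  CH(COOH): pendant –COOH: carbonyl C bonded to C and –OH → carboxylic acid.
  C6H4: para-disubstituted benzene ring → arene.
  CH2OCH2: C–O–C with sp³ carbons on both sides and no adjacent C=O → ether.
  CH(COCH3): pendant –COCH3: carbonyl C bonded to two carbons → ketone.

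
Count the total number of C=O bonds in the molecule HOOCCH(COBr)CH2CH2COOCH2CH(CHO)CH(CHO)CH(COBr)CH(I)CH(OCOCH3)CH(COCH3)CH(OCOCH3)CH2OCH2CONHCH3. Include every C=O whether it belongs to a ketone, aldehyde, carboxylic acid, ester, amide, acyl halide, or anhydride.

10

HOOC: carboxylic acid, 1 C=O (running total 1).
CH(COBr): acyl halide, 1 C=O (running total 2).
CH2COOCH2: ester, 1 C=O (running total 3).
CH(CHO): aldehyde, 1 C=O (running total 4).
CH(CHO): aldehyde, 1 C=O (running total 5).
CH(COBr): acyl halide, 1 C=O (running total 6).
CH(OCOCH3): ester, 1 C=O (running total 7).
CH(COCH3): ketone, 1 C=O (running total 8).
CH(OCOCH3): ester, 1 C=O (running total 9).
CONHCH3: amide, 1 C=O (running total 10).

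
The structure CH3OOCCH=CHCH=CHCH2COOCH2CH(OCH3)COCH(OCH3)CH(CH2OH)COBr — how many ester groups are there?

CH3O–C(=O)–: carbonyl C bonded to C and to –OCH3 → ester (not ketone + ether).
C=C double bond → alkene.
C=C double bond → alkene.
–C(=O)–O–C with C on the carbonyl side → ester.
pendant –OCH3: C–O–C with sp³ C, no adjacent C=O → ether.
–C(=O)– with carbon on both sides → ketone.
pendant –OCH3: C–O–C with sp³ C, no adjacent C=O → ether.
pendant –CH2OH on an sp³ backbone C → alcohol.
–C(=O)Br: carbonyl C bonded to C and to a halogen → acyl halide (not alkyl halide).
Ester appears at: CH3OOC, CH2COOCH2 → 2.

2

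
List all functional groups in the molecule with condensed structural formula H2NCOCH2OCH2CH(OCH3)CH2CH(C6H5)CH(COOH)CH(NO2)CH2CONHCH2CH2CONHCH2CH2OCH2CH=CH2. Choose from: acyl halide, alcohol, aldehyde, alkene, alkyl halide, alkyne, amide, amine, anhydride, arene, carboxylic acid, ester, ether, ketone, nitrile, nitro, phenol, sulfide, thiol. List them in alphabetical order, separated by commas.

alkene, amide, arene, carboxylic acid, ether, nitro

Reading the structure from left to right:
  H2NCO: –C(=O)NH2: carbonyl C bonded to C and to N → amide (the N is not a separate amine).
  CH2OCH2: C–O–C with sp³ carbons on both sides and no adjacent C=O → ether.
  CH(OCH3): pendant –OCH3: C–O–C with sp³ C, no adjacent C=O → ether.
  CH(C6H5): pendant –C6H5: benzene ring → arene.
  CH(COOH): pendant –COOH: carbonyl C bonded to C and –OH → carboxylic acid.
  CH(NO2): –NO2 on an sp³ carbon → nitro (the N=O is not a carbonyl).
  CH2CONHCH2: –C(=O)–N– linkage → amide (the N is not an amine).
  CH2CONHCH2: –C(=O)–N– linkage → amide (the N is not an amine).
  CH2OCH2: C–O–C with sp³ carbons on both sides and no adjacent C=O → ether.
  CH=CH2: C=C double bond → alkene.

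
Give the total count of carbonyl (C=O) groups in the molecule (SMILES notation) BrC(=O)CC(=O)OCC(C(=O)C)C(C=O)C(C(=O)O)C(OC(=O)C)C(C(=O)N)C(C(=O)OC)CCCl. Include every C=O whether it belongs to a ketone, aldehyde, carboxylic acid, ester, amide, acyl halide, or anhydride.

BrCO: acyl halide, 1 C=O (running total 1).
CH2COOCH2: ester, 1 C=O (running total 2).
CH(COCH3): ketone, 1 C=O (running total 3).
CH(CHO): aldehyde, 1 C=O (running total 4).
CH(COOH): carboxylic acid, 1 C=O (running total 5).
CH(OCOCH3): ester, 1 C=O (running total 6).
CH(CONH2): amide, 1 C=O (running total 7).
CH(COOCH3): ester, 1 C=O (running total 8).

8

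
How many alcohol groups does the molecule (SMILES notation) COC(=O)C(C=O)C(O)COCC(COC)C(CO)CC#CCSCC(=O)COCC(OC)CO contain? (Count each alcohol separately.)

Reading the structure from left to right:
  CH3OOC: CH3O–C(=O)–: carbonyl C bonded to C and to –OCH3 → ester (not ketone + ether).
  CH(CHO): pendant –CHO: carbonyl C bonded to C and H → aldehyde.
  CH(OH): –OH on an sp³ carbon → alcohol (secondary).
  CH2OCH2: C–O–C with sp³ carbons on both sides and no adjacent C=O → ether.
  CH(CH2OCH3): pendant –CH2OCH3: C–O–C linkage → ether.
  CH(CH2OH): pendant –CH2OH on an sp³ backbone C → alcohol.
  C≡C: C≡C triple bond → alkyne.
  CH2SCH2: C–S–C linkage → sulfide (thioether).
  CO: –C(=O)– with carbon on both sides → ketone.
  CH2OCH2: C–O–C with sp³ carbons on both sides and no adjacent C=O → ether.
  CH(OCH3): pendant –OCH3: C–O–C with sp³ C, no adjacent C=O → ether.
  CH2OH: –OH on an sp³ carbon → alcohol.
Alcohol appears at: CH(OH), CH(CH2OH), CH2OH → 3.

3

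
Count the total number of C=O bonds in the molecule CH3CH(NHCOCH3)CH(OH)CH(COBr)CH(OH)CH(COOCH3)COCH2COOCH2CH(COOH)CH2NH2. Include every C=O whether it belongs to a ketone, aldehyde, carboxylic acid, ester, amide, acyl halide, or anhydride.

CH(NHCOCH3): amide, 1 C=O (running total 1).
CH(COBr): acyl halide, 1 C=O (running total 2).
CH(COOCH3): ester, 1 C=O (running total 3).
CO: ketone, 1 C=O (running total 4).
CH2COOCH2: ester, 1 C=O (running total 5).
CH(COOH): carboxylic acid, 1 C=O (running total 6).

6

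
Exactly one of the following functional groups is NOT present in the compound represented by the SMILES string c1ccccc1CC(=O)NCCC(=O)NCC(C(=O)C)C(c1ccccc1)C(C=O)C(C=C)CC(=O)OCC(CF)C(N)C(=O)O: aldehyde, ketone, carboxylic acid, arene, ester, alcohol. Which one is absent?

ester: present (CH2COOCH2 — –C(=O)–O–C with C on the carbonyl side → ester).
ketone: present (CH(COCH3) — pendant –COCH3: carbonyl C bonded to two carbons → ketone).
carboxylic acid: present (COOH — –COOH: carbonyl C bonded to –OH and C → carboxylic acid (the –OH is not a separate alcohol)).
aldehyde: present (CH(CHO) — pendant –CHO: carbonyl C bonded to C and H → aldehyde).
arene: present (C6H5 — C6H5– phenyl ring → arene).
alcohol: absent. In COOH, the –OH sits on a carbonyl carbon, making it part of a carboxylic acid, not an alcohol.

alcohol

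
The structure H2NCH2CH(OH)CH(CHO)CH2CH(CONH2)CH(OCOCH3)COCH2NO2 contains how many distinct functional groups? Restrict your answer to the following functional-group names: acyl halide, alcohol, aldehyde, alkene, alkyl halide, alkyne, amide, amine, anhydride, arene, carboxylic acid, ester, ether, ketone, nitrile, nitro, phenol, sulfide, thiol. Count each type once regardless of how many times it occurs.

7

Reading the structure from left to right:
  H2NCH2: –NH2 on an sp³ carbon with no adjacent C=O → amine.
  CH(OH): –OH on an sp³ carbon → alcohol (secondary).
  CH(CHO): pendant –CHO: carbonyl C bonded to C and H → aldehyde.
  CH(CONH2): pendant –CONH2: carbonyl C bonded to C and N → amide.
  CH(OCOCH3): pendant –OC(=O)CH3: an acyloxy group → ester.
  CO: –C(=O)– with carbon on both sides → ketone.
  CH2NO2: –NO2 on carbon → nitro group.
Distinct types present: alcohol, aldehyde, amide, amine, ester, ketone, nitro.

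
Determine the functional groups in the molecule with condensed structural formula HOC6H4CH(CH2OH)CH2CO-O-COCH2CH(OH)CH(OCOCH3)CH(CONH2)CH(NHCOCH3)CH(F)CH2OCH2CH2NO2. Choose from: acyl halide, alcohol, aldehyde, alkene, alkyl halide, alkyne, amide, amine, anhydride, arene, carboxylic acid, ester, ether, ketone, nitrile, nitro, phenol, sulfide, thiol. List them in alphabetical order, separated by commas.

alcohol, alkyl halide, amide, anhydride, arene, ester, ether, nitro, phenol

–OH attached directly to an aromatic ring → phenol (not alcohol); the ring itself is an arene.
pendant –CH2OH on an sp³ backbone C → alcohol.
two acyl groups sharing one oxygen, –C(=O)–O–C(=O)– → anhydride.
–OH on an sp³ carbon → alcohol (secondary).
pendant –OC(=O)CH3: an acyloxy group → ester.
pendant –CONH2: carbonyl C bonded to C and N → amide.
pendant –NHC(=O)CH3: N bonded to a carbonyl → amide (not amine).
halogen on an sp³ carbon → alkyl halide.
C–O–C with sp³ carbons on both sides and no adjacent C=O → ether.
–NO2 on carbon → nitro group.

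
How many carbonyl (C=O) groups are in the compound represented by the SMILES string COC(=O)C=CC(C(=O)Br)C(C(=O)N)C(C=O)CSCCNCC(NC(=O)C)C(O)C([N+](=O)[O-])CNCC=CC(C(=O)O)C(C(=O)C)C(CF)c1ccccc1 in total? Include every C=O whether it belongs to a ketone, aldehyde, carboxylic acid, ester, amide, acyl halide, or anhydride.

7

CH3OOC: ester, 1 C=O (running total 1).
CH(COBr): acyl halide, 1 C=O (running total 2).
CH(CONH2): amide, 1 C=O (running total 3).
CH(CHO): aldehyde, 1 C=O (running total 4).
CH(NHCOCH3): amide, 1 C=O (running total 5).
CH(COOH): carboxylic acid, 1 C=O (running total 6).
CH(COCH3): ketone, 1 C=O (running total 7).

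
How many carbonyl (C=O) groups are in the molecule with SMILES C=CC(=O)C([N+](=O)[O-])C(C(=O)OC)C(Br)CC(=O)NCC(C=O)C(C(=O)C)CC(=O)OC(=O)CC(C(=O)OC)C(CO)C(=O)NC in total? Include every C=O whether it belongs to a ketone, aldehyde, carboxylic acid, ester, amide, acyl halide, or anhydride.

CO: ketone, 1 C=O (running total 1).
CH(COOCH3): ester, 1 C=O (running total 2).
CH2CONHCH2: amide, 1 C=O (running total 3).
CH(CHO): aldehyde, 1 C=O (running total 4).
CH(COCH3): ketone, 1 C=O (running total 5).
CH2CO-O-COCH2: anhydride, 2 C=O (running total 7).
CH(COOCH3): ester, 1 C=O (running total 8).
CONHCH3: amide, 1 C=O (running total 9).

9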